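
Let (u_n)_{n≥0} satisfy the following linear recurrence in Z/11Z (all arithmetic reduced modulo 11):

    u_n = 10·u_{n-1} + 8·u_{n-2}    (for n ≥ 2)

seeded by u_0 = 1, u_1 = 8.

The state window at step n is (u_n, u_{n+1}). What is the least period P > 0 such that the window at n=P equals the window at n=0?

n=0: window = (1, 8)
n=1: window = (8, 0)
n=2: window = (0, 9)
n=3: window = (9, 2)
n=4: window = (2, 4)
n=5: window = (4, 1)
n=6: window = (1, 9)
n=7: window = (9, 10)
n=8: window = (10, 7)
n=9: window = (7, 7)
n=10: window = (7, 5)
n=11: window = (5, 7)
n=12: window = (7, 0)
n=13: window = (0, 1)
n=14: window = (1, 10)
n=15: window = (10, 9)
n=16: window = (9, 5)
n=17: window = (5, 1)
n=18: window = (1, 6)
n=19: window = (6, 2)
n=20: window = (2, 2)
n=21: window = (2, 3)
n=22: window = (3, 2)
n=23: window = (2, 0)
n=24: window = (0, 5)
n=25: window = (5, 6)
n=26: window = (6, 1)
n=27: window = (1, 3)
n=28: window = (3, 5)
n=29: window = (5, 8)
n=30: window = (8, 10)
n=31: window = (10, 10)
n=32: window = (10, 4)
n=33: window = (4, 10)
n=34: window = (10, 0)
n=35: window = (0, 3)
n=36: window = (3, 8)
n=37: window = (8, 5)
n=38: window = (5, 4)
n=39: window = (4, 3)
n=40: window = (3, 7)
…
n=53: window = (8, 8)
n=54: window = (8, 1)
n=55: window = (1, 8)
window at n=55 equals window at n=0 → period = 55

55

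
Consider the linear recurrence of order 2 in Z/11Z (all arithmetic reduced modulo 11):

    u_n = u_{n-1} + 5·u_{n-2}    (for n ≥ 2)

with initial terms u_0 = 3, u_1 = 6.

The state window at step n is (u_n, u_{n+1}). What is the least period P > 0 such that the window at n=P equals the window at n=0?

n=0: window = (3, 6)
n=1: window = (6, 10)
n=2: window = (10, 7)
n=3: window = (7, 2)
n=4: window = (2, 4)
n=5: window = (4, 3)
n=6: window = (3, 1)
n=7: window = (1, 5)
n=8: window = (5, 10)
n=9: window = (10, 2)
n=10: window = (2, 8)
n=11: window = (8, 7)
n=12: window = (7, 3)
n=13: window = (3, 5)
n=14: window = (5, 9)
n=15: window = (9, 1)
n=16: window = (1, 2)
n=17: window = (2, 7)
n=18: window = (7, 6)
n=19: window = (6, 8)
n=20: window = (8, 5)
n=21: window = (5, 1)
n=22: window = (1, 4)
n=23: window = (4, 9)
n=24: window = (9, 7)
n=25: window = (7, 8)
n=26: window = (8, 10)
n=27: window = (10, 6)
n=28: window = (6, 1)
n=29: window = (1, 9)
n=30: window = (9, 3)
n=31: window = (3, 4)
n=32: window = (4, 8)
n=33: window = (8, 6)
n=34: window = (6, 2)
n=35: window = (2, 10)
n=36: window = (10, 9)
n=37: window = (9, 4)
n=38: window = (4, 5)
n=39: window = (5, 3)
n=40: window = (3, 6)
window at n=40 equals window at n=0 → period = 40

40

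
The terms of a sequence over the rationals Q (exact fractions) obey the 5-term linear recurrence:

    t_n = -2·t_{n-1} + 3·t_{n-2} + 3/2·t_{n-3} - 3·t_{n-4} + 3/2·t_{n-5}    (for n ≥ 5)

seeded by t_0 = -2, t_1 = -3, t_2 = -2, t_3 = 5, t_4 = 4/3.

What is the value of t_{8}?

t_5 = -2·4/3 + 3·5 + 3/2·-2 + -3·-3 + 3/2·-2 = 46/3
t_6 = -2·46/3 + 3·4/3 + 3/2·5 + -3·-2 + 3/2·-3 = -53/3
t_7 = -2·-53/3 + 3·46/3 + 3/2·4/3 + -3·5 + 3/2·-2 = 196/3
t_8 = -2·196/3 + 3·-53/3 + 3/2·46/3 + -3·4/3 + 3/2·5 = -943/6

-943/6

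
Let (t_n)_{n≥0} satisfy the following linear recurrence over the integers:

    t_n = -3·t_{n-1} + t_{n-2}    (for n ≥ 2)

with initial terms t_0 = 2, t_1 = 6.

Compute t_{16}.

-299944258

t_2 = -3·6 + 1·2 = -16
t_3 = -3·-16 + 1·6 = 54
t_4 = -3·54 + 1·-16 = -178
t_5 = -3·-178 + 1·54 = 588
t_6 = -3·588 + 1·-178 = -1942
t_7 = -3·-1942 + 1·588 = 6414
t_8 = -3·6414 + 1·-1942 = -21184
t_9 = -3·-21184 + 1·6414 = 69966
t_10 = -3·69966 + 1·-21184 = -231082
t_11 = -3·-231082 + 1·69966 = 763212
t_12 = -3·763212 + 1·-231082 = -2520718
t_13 = -3·-2520718 + 1·763212 = 8325366
t_14 = -3·8325366 + 1·-2520718 = -27496816
t_15 = -3·-27496816 + 1·8325366 = 90815814
t_16 = -3·90815814 + 1·-27496816 = -299944258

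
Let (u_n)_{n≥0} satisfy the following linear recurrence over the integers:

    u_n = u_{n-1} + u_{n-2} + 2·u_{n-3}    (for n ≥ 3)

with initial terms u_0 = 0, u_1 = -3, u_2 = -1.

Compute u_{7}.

u_3 = 1·-1 + 1·-3 + 2·0 = -4
u_4 = 1·-4 + 1·-1 + 2·-3 = -11
u_5 = 1·-11 + 1·-4 + 2·-1 = -17
u_6 = 1·-17 + 1·-11 + 2·-4 = -36
u_7 = 1·-36 + 1·-17 + 2·-11 = -75

-75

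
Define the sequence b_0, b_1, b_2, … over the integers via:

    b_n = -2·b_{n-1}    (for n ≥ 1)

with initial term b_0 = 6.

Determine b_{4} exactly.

96

b_1 = -2·6 = -12
b_2 = -2·-12 = 24
b_3 = -2·24 = -48
b_4 = -2·-48 = 96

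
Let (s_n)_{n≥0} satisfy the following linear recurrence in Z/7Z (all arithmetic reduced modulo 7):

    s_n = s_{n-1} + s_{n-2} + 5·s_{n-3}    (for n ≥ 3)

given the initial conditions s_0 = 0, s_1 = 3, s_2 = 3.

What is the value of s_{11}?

3

s_3 = 1·3 + 1·3 + 5·0 = 6
s_4 = 1·6 + 1·3 + 5·3 = 3
s_5 = 1·3 + 1·6 + 5·3 = 3
s_6 = 1·3 + 1·3 + 5·6 = 1
s_7 = 1·1 + 1·3 + 5·3 = 5
s_8 = 1·5 + 1·1 + 5·3 = 0
s_9 = 1·0 + 1·5 + 5·1 = 3
s_10 = 1·3 + 1·0 + 5·5 = 0
s_11 = 1·0 + 1·3 + 5·0 = 3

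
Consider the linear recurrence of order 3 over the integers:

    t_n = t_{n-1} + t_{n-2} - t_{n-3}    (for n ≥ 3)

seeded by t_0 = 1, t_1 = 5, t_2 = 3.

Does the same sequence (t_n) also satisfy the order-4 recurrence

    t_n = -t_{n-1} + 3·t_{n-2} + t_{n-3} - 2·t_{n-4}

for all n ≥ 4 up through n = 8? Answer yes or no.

yes

Terms t_0..t_8: 1, 5, 3, 7, 5, 9, 7, 11, 9
n=4: candidate gives 5, actual t_4 = 5 ✓
n=5: candidate gives 9, actual t_5 = 9 ✓
n=6: candidate gives 7, actual t_6 = 7 ✓
n=7: candidate gives 11, actual t_7 = 11 ✓
n=8: candidate gives 9, actual t_8 = 9 ✓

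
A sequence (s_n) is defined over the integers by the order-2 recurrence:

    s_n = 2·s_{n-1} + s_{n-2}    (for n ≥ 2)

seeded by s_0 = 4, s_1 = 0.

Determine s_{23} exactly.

s_2 = 2·0 + 1·4 = 4
s_3 = 2·4 + 1·0 = 8
s_4 = 2·8 + 1·4 = 20
s_5 = 2·20 + 1·8 = 48
s_6 = 2·48 + 1·20 = 116
s_7 = 2·116 + 1·48 = 280
s_8 = 2·280 + 1·116 = 676
s_9 = 2·676 + 1·280 = 1632
s_10 = 2·1632 + 1·676 = 3940
s_11 = 2·3940 + 1·1632 = 9512
s_12 = 2·9512 + 1·3940 = 22964
s_13 = 2·22964 + 1·9512 = 55440
s_14 = 2·55440 + 1·22964 = 133844
s_15 = 2·133844 + 1·55440 = 323128
s_16 = 2·323128 + 1·133844 = 780100
s_17 = 2·780100 + 1·323128 = 1883328
s_18 = 2·1883328 + 1·780100 = 4546756
s_19 = 2·4546756 + 1·1883328 = 10976840
s_20 = 2·10976840 + 1·4546756 = 26500436
s_21 = 2·26500436 + 1·10976840 = 63977712
s_22 = 2·63977712 + 1·26500436 = 154455860
s_23 = 2·154455860 + 1·63977712 = 372889432

372889432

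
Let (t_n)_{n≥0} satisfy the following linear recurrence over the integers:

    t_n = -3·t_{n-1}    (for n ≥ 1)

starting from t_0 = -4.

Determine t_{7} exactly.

t_1 = -3·-4 = 12
t_2 = -3·12 = -36
t_3 = -3·-36 = 108
t_4 = -3·108 = -324
t_5 = -3·-324 = 972
t_6 = -3·972 = -2916
t_7 = -3·-2916 = 8748

8748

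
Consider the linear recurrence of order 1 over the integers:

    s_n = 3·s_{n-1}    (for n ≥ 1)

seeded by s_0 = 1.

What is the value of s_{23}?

94143178827

s_1 = 3·1 = 3
s_2 = 3·3 = 9
s_3 = 3·9 = 27
s_4 = 3·27 = 81
s_5 = 3·81 = 243
s_6 = 3·243 = 729
s_7 = 3·729 = 2187
s_8 = 3·2187 = 6561
s_9 = 3·6561 = 19683
s_10 = 3·19683 = 59049
s_11 = 3·59049 = 177147
s_12 = 3·177147 = 531441
s_13 = 3·531441 = 1594323
s_14 = 3·1594323 = 4782969
s_15 = 3·4782969 = 14348907
s_16 = 3·14348907 = 43046721
s_17 = 3·43046721 = 129140163
s_18 = 3·129140163 = 387420489
s_19 = 3·387420489 = 1162261467
s_20 = 3·1162261467 = 3486784401
s_21 = 3·3486784401 = 10460353203
s_22 = 3·10460353203 = 31381059609
s_23 = 3·31381059609 = 94143178827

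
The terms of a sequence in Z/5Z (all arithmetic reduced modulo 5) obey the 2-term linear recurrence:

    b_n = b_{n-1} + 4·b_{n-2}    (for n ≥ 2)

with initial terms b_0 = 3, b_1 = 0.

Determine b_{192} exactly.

3

b_2 = 1·0 + 4·3 = 2
b_3 = 1·2 + 4·0 = 2
b_4 = 1·2 + 4·2 = 0
b_5 = 1·0 + 4·2 = 3
b_6 = 1·3 + 4·0 = 3
b_7 = 1·3 + 4·3 = 0
(b_6, b_7) = (3, 0) = (b_0, b_1), so the sequence has period 6.
192 ≡ 0 (mod 6), hence b_192 = b_0 = 3.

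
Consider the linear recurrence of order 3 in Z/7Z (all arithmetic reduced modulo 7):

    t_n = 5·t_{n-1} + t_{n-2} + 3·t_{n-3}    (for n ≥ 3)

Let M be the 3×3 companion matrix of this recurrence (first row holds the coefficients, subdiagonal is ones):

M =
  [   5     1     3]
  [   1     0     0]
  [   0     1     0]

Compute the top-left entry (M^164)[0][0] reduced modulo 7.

1

(M^164)[0][0] is the top entry after applying M 164 times to the unit state (1, 0, 0). Equivalently it is h_{166} for the auxiliary sequence (h_n) obeying the same recurrence with h_2 = 1 and h_i = 0 for 0 ≤ i < 2:
h_3 = 5·1 + 1·0 + 3·0 = 5
h_4 = 5·5 + 1·1 + 3·0 = 5
h_5 = 5·5 + 1·5 + 3·1 = 5
h_6 = 5·5 + 1·5 + 3·5 = 3
h_7 = 5·3 + 1·5 + 3·5 = 0
h_8 = 5·0 + 1·3 + 3·5 = 4
h_9 = 5·4 + 1·0 + 3·3 = 1
h_10 = 5·1 + 1·4 + 3·0 = 2
h_11 = 5·2 + 1·1 + 3·4 = 2
h_12 = 5·2 + 1·2 + 3·1 = 1
h_13 = 5·1 + 1·2 + 3·2 = 6
h_14 = 5·6 + 1·1 + 3·2 = 2
h_15 = 5·2 + 1·6 + 3·1 = 5
h_16 = 5·5 + 1·2 + 3·6 = 3
h_17 = 5·3 + 1·5 + 3·2 = 5
h_18 = 5·5 + 1·3 + 3·5 = 1
h_19 = 5·1 + 1·5 + 3·3 = 5
h_20 = 5·5 + 1·1 + 3·5 = 6
h_21 = 5·6 + 1·5 + 3·1 = 3
h_22 = 5·3 + 1·6 + 3·5 = 1
h_23 = 5·1 + 1·3 + 3·6 = 5
h_24 = 5·5 + 1·1 + 3·3 = 0
h_25 = 5·0 + 1·5 + 3·1 = 1
h_26 = 5·1 + 1·0 + 3·5 = 6
h_27 = 5·6 + 1·1 + 3·0 = 3
h_28 = 5·3 + 1·6 + 3·1 = 3
h_29 = 5·3 + 1·3 + 3·6 = 1
h_30 = 5·1 + 1·3 + 3·3 = 3
h_31 = 5·3 + 1·1 + 3·3 = 4
h_32 = 5·4 + 1·3 + 3·1 = 5
h_33 = 5·5 + 1·4 + 3·3 = 3
h_34 = 5·3 + 1·5 + 3·4 = 4
h_35 = 5·4 + 1·3 + 3·5 = 3
h_36 = 5·3 + 1·4 + 3·3 = 0
h_37 = 5·0 + 1·3 + 3·4 = 1
h_38 = 5·1 + 1·0 + 3·3 = 0
h_39 = 5·0 + 1·1 + 3·0 = 1
h_40 = 5·1 + 1·0 + 3·1 = 1
h_41 = 5·1 + 1·1 + 3·0 = 6
h_42 = 5·6 + 1·1 + 3·1 = 6
h_43 = 5·6 + 1·6 + 3·1 = 4
h_44 = 5·4 + 1·6 + 3·6 = 2
h_45 = 5·2 + 1·4 + 3·6 = 4
h_46 = 5·4 + 1·2 + 3·4 = 6
h_47 = 5·6 + 1·4 + 3·2 = 5
h_48 = 5·5 + 1·6 + 3·4 = 1
h_49 = 5·1 + 1·5 + 3·6 = 0
h_50 = 5·0 + 1·1 + 3·5 = 2
h_51 = 5·2 + 1·0 + 3·1 = 6
h_52 = 5·6 + 1·2 + 3·0 = 4
h_53 = 5·4 + 1·6 + 3·2 = 4
h_54 = 5·4 + 1·4 + 3·6 = 0
h_55 = 5·0 + 1·4 + 3·4 = 2
h_56 = 5·2 + 1·0 + 3·4 = 1
h_57 = 5·1 + 1·2 + 3·0 = 0
h_58 = 5·0 + 1·1 + 3·2 = 0
h_59 = 5·0 + 1·0 + 3·1 = 3
h_60 = 5·3 + 1·0 + 3·0 = 1
h_61 = 5·1 + 1·3 + 3·0 = 1
h_62 = 5·1 + 1·1 + 3·3 = 1
h_63 = 5·1 + 1·1 + 3·1 = 2
h_64 = 5·2 + 1·1 + 3·1 = 0
h_65 = 5·0 + 1·2 + 3·1 = 5
h_66 = 5·5 + 1·0 + 3·2 = 3
h_67 = 5·3 + 1·5 + 3·0 = 6
h_68 = 5·6 + 1·3 + 3·5 = 6
h_69 = 5·6 + 1·6 + 3·3 = 3
h_70 = 5·3 + 1·6 + 3·6 = 4
h_71 = 5·4 + 1·3 + 3·6 = 6
h_72 = 5·6 + 1·4 + 3·3 = 1
h_73 = 5·1 + 1·6 + 3·4 = 2
h_74 = 5·2 + 1·1 + 3·6 = 1
h_75 = 5·1 + 1·2 + 3·1 = 3
h_76 = 5·3 + 1·1 + 3·2 = 1
h_77 = 5·1 + 1·3 + 3·1 = 4
h_78 = 5·4 + 1·1 + 3·3 = 2
h_79 = 5·2 + 1·4 + 3·1 = 3
h_80 = 5·3 + 1·2 + 3·4 = 1
h_81 = 5·1 + 1·3 + 3·2 = 0
h_82 = 5·0 + 1·1 + 3·3 = 3
h_83 = 5·3 + 1·0 + 3·1 = 4
h_84 = 5·4 + 1·3 + 3·0 = 2
h_85 = 5·2 + 1·4 + 3·3 = 2
h_86 = 5·2 + 1·2 + 3·4 = 3
h_87 = 5·3 + 1·2 + 3·2 = 2
h_88 = 5·2 + 1·3 + 3·2 = 5
h_89 = 5·5 + 1·2 + 3·3 = 1
h_90 = 5·1 + 1·5 + 3·2 = 2
h_91 = 5·2 + 1·1 + 3·5 = 5
h_92 = 5·5 + 1·2 + 3·1 = 2
h_93 = 5·2 + 1·5 + 3·2 = 0
h_94 = 5·0 + 1·2 + 3·5 = 3
h_95 = 5·3 + 1·0 + 3·2 = 0
h_96 = 5·0 + 1·3 + 3·0 = 3
h_97 = 5·3 + 1·0 + 3·3 = 3
h_98 = 5·3 + 1·3 + 3·0 = 4
h_99 = 5·4 + 1·3 + 3·3 = 4
h_100 = 5·4 + 1·4 + 3·3 = 5
h_101 = 5·5 + 1·4 + 3·4 = 6
h_102 = 5·6 + 1·5 + 3·4 = 5
h_103 = 5·5 + 1·6 + 3·5 = 4
h_104 = 5·4 + 1·5 + 3·6 = 1
h_105 = 5·1 + 1·4 + 3·5 = 3
h_106 = 5·3 + 1·1 + 3·4 = 0
h_107 = 5·0 + 1·3 + 3·1 = 6
h_108 = 5·6 + 1·0 + 3·3 = 4
h_109 = 5·4 + 1·6 + 3·0 = 5
h_110 = 5·5 + 1·4 + 3·6 = 5
h_111 = 5·5 + 1·5 + 3·4 = 0
h_112 = 5·0 + 1·5 + 3·5 = 6
h_113 = 5·6 + 1·0 + 3·5 = 3
h_114 = 5·3 + 1·6 + 3·0 = 0
h_115 = 5·0 + 1·3 + 3·6 = 0
h_116 = 5·0 + 1·0 + 3·3 = 2
h_117 = 5·2 + 1·0 + 3·0 = 3
h_118 = 5·3 + 1·2 + 3·0 = 3
h_119 = 5·3 + 1·3 + 3·2 = 3
h_120 = 5·3 + 1·3 + 3·3 = 6
h_121 = 5·6 + 1·3 + 3·3 = 0
h_122 = 5·0 + 1·6 + 3·3 = 1
h_123 = 5·1 + 1·0 + 3·6 = 2
h_124 = 5·2 + 1·1 + 3·0 = 4
h_125 = 5·4 + 1·2 + 3·1 = 4
h_126 = 5·4 + 1·4 + 3·2 = 2
h_127 = 5·2 + 1·4 + 3·4 = 5
h_128 = 5·5 + 1·2 + 3·4 = 4
h_129 = 5·4 + 1·5 + 3·2 = 3
h_130 = 5·3 + 1·4 + 3·5 = 6
h_131 = 5·6 + 1·3 + 3·4 = 3
h_132 = 5·3 + 1·6 + 3·3 = 2
h_133 = 5·2 + 1·3 + 3·6 = 3
h_134 = 5·3 + 1·2 + 3·3 = 5
h_135 = 5·5 + 1·3 + 3·2 = 6
h_136 = 5·6 + 1·5 + 3·3 = 2
h_137 = 5·2 + 1·6 + 3·5 = 3
h_138 = 5·3 + 1·2 + 3·6 = 0
h_139 = 5·0 + 1·3 + 3·2 = 2
h_140 = 5·2 + 1·0 + 3·3 = 5
h_141 = 5·5 + 1·2 + 3·0 = 6
h_142 = 5·6 + 1·5 + 3·2 = 6
h_143 = 5·6 + 1·6 + 3·5 = 2
h_144 = 5·2 + 1·6 + 3·6 = 6
h_145 = 5·6 + 1·2 + 3·6 = 1
h_146 = 5·1 + 1·6 + 3·2 = 3
h_147 = 5·3 + 1·1 + 3·6 = 6
h_148 = 5·6 + 1·3 + 3·1 = 1
h_149 = 5·1 + 1·6 + 3·3 = 6
h_150 = 5·6 + 1·1 + 3·6 = 0
h_151 = 5·0 + 1·6 + 3·1 = 2
h_152 = 5·2 + 1·0 + 3·6 = 0
h_153 = 5·0 + 1·2 + 3·0 = 2
h_154 = 5·2 + 1·0 + 3·2 = 2
h_155 = 5·2 + 1·2 + 3·0 = 5
h_156 = 5·5 + 1·2 + 3·2 = 5
h_157 = 5·5 + 1·5 + 3·2 = 1
h_158 = 5·1 + 1·5 + 3·5 = 4
h_159 = 5·4 + 1·1 + 3·5 = 1
h_160 = 5·1 + 1·4 + 3·1 = 5
h_161 = 5·5 + 1·1 + 3·4 = 3
h_162 = 5·3 + 1·5 + 3·1 = 2
h_163 = 5·2 + 1·3 + 3·5 = 0
h_164 = 5·0 + 1·2 + 3·3 = 4
h_165 = 5·4 + 1·0 + 3·2 = 5
h_166 = 5·5 + 1·4 + 3·0 = 1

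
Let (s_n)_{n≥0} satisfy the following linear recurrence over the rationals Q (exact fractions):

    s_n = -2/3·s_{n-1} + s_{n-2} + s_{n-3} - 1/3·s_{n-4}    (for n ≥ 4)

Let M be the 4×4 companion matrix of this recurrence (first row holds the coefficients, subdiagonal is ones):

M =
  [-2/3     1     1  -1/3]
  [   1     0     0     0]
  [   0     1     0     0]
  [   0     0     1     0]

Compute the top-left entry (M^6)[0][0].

-404/729

(M^6)[0][0] is the top entry after applying M 6 times to the unit state (1, 0, 0, 0). Equivalently it is h_{9} for the auxiliary sequence (h_n) obeying the same recurrence with h_3 = 1 and h_i = 0 for 0 ≤ i < 3:
h_4 = -2/3·1 + 1·0 + 1·0 + -1/3·0 = -2/3
h_5 = -2/3·-2/3 + 1·1 + 1·0 + -1/3·0 = 13/9
h_6 = -2/3·13/9 + 1·-2/3 + 1·1 + -1/3·0 = -17/27
h_7 = -2/3·-17/27 + 1·13/9 + 1·-2/3 + -1/3·1 = 70/81
h_8 = -2/3·70/81 + 1·-17/27 + 1·13/9 + -1/3·-2/3 = 112/243
h_9 = -2/3·112/243 + 1·70/81 + 1·-17/27 + -1/3·13/9 = -404/729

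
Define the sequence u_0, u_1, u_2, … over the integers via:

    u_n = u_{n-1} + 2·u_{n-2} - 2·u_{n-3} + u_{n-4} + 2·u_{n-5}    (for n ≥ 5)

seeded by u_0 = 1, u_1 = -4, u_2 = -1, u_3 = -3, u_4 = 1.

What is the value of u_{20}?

-46205

u_5 = 1·1 + 2·-3 + -2·-1 + 1·-4 + 2·1 = -5
u_6 = 1·-5 + 2·1 + -2·-3 + 1·-1 + 2·-4 = -6
u_7 = 1·-6 + 2·-5 + -2·1 + 1·-3 + 2·-1 = -23
u_8 = 1·-23 + 2·-6 + -2·-5 + 1·1 + 2·-3 = -30
u_9 = 1·-30 + 2·-23 + -2·-6 + 1·-5 + 2·1 = -67
u_10 = 1·-67 + 2·-30 + -2·-23 + 1·-6 + 2·-5 = -97
u_11 = 1·-97 + 2·-67 + -2·-30 + 1·-23 + 2·-6 = -206
u_12 = 1·-206 + 2·-97 + -2·-67 + 1·-30 + 2·-23 = -342
u_13 = 1·-342 + 2·-206 + -2·-97 + 1·-67 + 2·-30 = -687
u_14 = 1·-687 + 2·-342 + -2·-206 + 1·-97 + 2·-67 = -1190
u_15 = 1·-1190 + 2·-687 + -2·-342 + 1·-206 + 2·-97 = -2280
u_16 = 1·-2280 + 2·-1190 + -2·-687 + 1·-342 + 2·-206 = -4040
u_17 = 1·-4040 + 2·-2280 + -2·-1190 + 1·-687 + 2·-342 = -7591
u_18 = 1·-7591 + 2·-4040 + -2·-2280 + 1·-1190 + 2·-687 = -13675
u_19 = 1·-13675 + 2·-7591 + -2·-4040 + 1·-2280 + 2·-1190 = -25437
u_20 = 1·-25437 + 2·-13675 + -2·-7591 + 1·-4040 + 2·-2280 = -46205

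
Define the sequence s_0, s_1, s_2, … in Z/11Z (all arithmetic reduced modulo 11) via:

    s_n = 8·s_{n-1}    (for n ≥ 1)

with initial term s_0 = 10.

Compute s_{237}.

9

s_1 = 8·10 = 3
s_2 = 8·3 = 2
s_3 = 8·2 = 5
s_4 = 8·5 = 7
s_5 = 8·7 = 1
s_6 = 8·1 = 8
s_7 = 8·8 = 9
s_8 = 8·9 = 6
s_9 = 8·6 = 4
s_10 = 8·4 = 10
(s_10) = (10) = (s_0), so the sequence has period 10.
237 ≡ 7 (mod 10), hence s_237 = s_7 = 9.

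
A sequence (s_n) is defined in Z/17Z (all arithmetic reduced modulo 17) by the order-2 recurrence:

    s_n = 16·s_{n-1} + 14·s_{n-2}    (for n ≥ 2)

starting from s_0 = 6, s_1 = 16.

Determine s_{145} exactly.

1

s_2 = 16·16 + 14·6 = 0
s_3 = 16·0 + 14·16 = 3
s_4 = 16·3 + 14·0 = 14
s_5 = 16·14 + 14·3 = 11
s_6 = 16·11 + 14·14 = 15
s_7 = 16·15 + 14·11 = 3
s_8 = 16·3 + 14·15 = 3
s_9 = 16·3 + 14·3 = 5
s_10 = 16·5 + 14·3 = 3
s_11 = 16·3 + 14·5 = 16
s_12 = 16·16 + 14·3 = 9
s_13 = 16·9 + 14·16 = 11
s_14 = 16·11 + 14·9 = 13
s_15 = 16·13 + 14·11 = 5
s_16 = 16·5 + 14·13 = 7
s_17 = 16·7 + 14·5 = 12
s_18 = 16·12 + 14·7 = 1
s_19 = 16·1 + 14·12 = 14
s_20 = 16·14 + 14·1 = 0
s_21 = 16·0 + 14·14 = 9
s_22 = 16·9 + 14·0 = 8
s_23 = 16·8 + 14·9 = 16
s_24 = 16·16 + 14·8 = 11
s_25 = 16·11 + 14·16 = 9
s_26 = 16·9 + 14·11 = 9
s_27 = 16·9 + 14·9 = 15
s_28 = 16·15 + 14·9 = 9
s_29 = 16·9 + 14·15 = 14
s_30 = 16·14 + 14·9 = 10
s_31 = 16·10 + 14·14 = 16
s_32 = 16·16 + 14·10 = 5
s_33 = 16·5 + 14·16 = 15
s_34 = 16·15 + 14·5 = 4
s_35 = 16·4 + 14·15 = 2
s_36 = 16·2 + 14·4 = 3
s_37 = 16·3 + 14·2 = 8
s_38 = 16·8 + 14·3 = 0
s_39 = 16·0 + 14·8 = 10
s_40 = 16·10 + 14·0 = 7
s_41 = 16·7 + 14·10 = 14
s_42 = 16·14 + 14·7 = 16
s_43 = 16·16 + 14·14 = 10
s_44 = 16·10 + 14·16 = 10
s_45 = 16·10 + 14·10 = 11
s_46 = 16·11 + 14·10 = 10
s_47 = 16·10 + 14·11 = 8
s_48 = 16·8 + 14·10 = 13
s_49 = 16·13 + 14·8 = 14
s_50 = 16·14 + 14·13 = 15
s_51 = 16·15 + 14·14 = 11
s_52 = 16·11 + 14·15 = 12
s_53 = 16·12 + 14·11 = 6
s_54 = 16·6 + 14·12 = 9
s_55 = 16·9 + 14·6 = 7
s_56 = 16·7 + 14·9 = 0
s_57 = 16·0 + 14·7 = 13
s_58 = 16·13 + 14·0 = 4
s_59 = 16·4 + 14·13 = 8
s_60 = 16·8 + 14·4 = 14
s_61 = 16·14 + 14·8 = 13
s_62 = 16·13 + 14·14 = 13
s_63 = 16·13 + 14·13 = 16
s_64 = 16·16 + 14·13 = 13
s_65 = 16·13 + 14·16 = 7
s_66 = 16·7 + 14·13 = 5
s_67 = 16·5 + 14·7 = 8
s_68 = 16·8 + 14·5 = 11
s_69 = 16·11 + 14·8 = 16
s_70 = 16·16 + 14·11 = 2
s_71 = 16·2 + 14·16 = 1
s_72 = 16·1 + 14·2 = 10
s_73 = 16·10 + 14·1 = 4
s_74 = 16·4 + 14·10 = 0
s_75 = 16·0 + 14·4 = 5
s_76 = 16·5 + 14·0 = 12
s_77 = 16·12 + 14·5 = 7
s_78 = 16·7 + 14·12 = 8
s_79 = 16·8 + 14·7 = 5
s_80 = 16·5 + 14·8 = 5
s_81 = 16·5 + 14·5 = 14
s_82 = 16·14 + 14·5 = 5
s_83 = 16·5 + 14·14 = 4
s_84 = 16·4 + 14·5 = 15
s_85 = 16·15 + 14·4 = 7
s_86 = 16·7 + 14·15 = 16
s_87 = 16·16 + 14·7 = 14
s_88 = 16·14 + 14·16 = 6
s_89 = 16·6 + 14·14 = 3
s_90 = 16·3 + 14·6 = 13
s_91 = 16·13 + 14·3 = 12
s_92 = 16·12 + 14·13 = 0
s_93 = 16·0 + 14·12 = 15
s_94 = 16·15 + 14·0 = 2
s_95 = 16·2 + 14·15 = 4
s_96 = 16·4 + 14·2 = 7
s_97 = 16·7 + 14·4 = 15
s_98 = 16·15 + 14·7 = 15
s_99 = 16·15 + 14·15 = 8
s_100 = 16·8 + 14·15 = 15
s_101 = 16·15 + 14·8 = 12
s_102 = 16·12 + 14·15 = 11
s_103 = 16·11 + 14·12 = 4
s_104 = 16·4 + 14·11 = 14
s_105 = 16·14 + 14·4 = 8
s_106 = 16·8 + 14·14 = 1
s_107 = 16·1 + 14·8 = 9
s_108 = 16·9 + 14·1 = 5
s_109 = 16·5 + 14·9 = 2
s_110 = 16·2 + 14·5 = 0
s_111 = 16·0 + 14·2 = 11
s_112 = 16·11 + 14·0 = 6
s_113 = 16·6 + 14·11 = 12
s_114 = 16·12 + 14·6 = 4
s_115 = 16·4 + 14·12 = 11
s_116 = 16·11 + 14·4 = 11
s_117 = 16·11 + 14·11 = 7
s_118 = 16·7 + 14·11 = 11
s_119 = 16·11 + 14·7 = 2
s_120 = 16·2 + 14·11 = 16
s_121 = 16·16 + 14·2 = 12
s_122 = 16·12 + 14·16 = 8
s_123 = 16·8 + 14·12 = 7
s_124 = 16·7 + 14·8 = 3
s_125 = 16·3 + 14·7 = 10
s_126 = 16·10 + 14·3 = 15
s_127 = 16·15 + 14·10 = 6
s_128 = 16·6 + 14·15 = 0
s_129 = 16·0 + 14·6 = 16
s_130 = 16·16 + 14·0 = 1
s_131 = 16·1 + 14·16 = 2
s_132 = 16·2 + 14·1 = 12
s_133 = 16·12 + 14·2 = 16
s_134 = 16·16 + 14·12 = 16
s_135 = 16·16 + 14·16 = 4
s_136 = 16·4 + 14·16 = 16
s_137 = 16·16 + 14·4 = 6
s_138 = 16·6 + 14·16 = 14
s_139 = 16·14 + 14·6 = 2
s_140 = 16·2 + 14·14 = 7
s_141 = 16·7 + 14·2 = 4
s_142 = 16·4 + 14·7 = 9
s_143 = 16·9 + 14·4 = 13
s_144 = 16·13 + 14·9 = 11
s_145 = 16·11 + 14·13 = 1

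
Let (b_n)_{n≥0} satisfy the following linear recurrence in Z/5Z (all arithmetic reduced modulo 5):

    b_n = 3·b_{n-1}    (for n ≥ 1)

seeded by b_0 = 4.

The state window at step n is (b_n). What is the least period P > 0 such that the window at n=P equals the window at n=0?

4

n=0: window = (4)
n=1: window = (2)
n=2: window = (1)
n=3: window = (3)
n=4: window = (4)
window at n=4 equals window at n=0 → period = 4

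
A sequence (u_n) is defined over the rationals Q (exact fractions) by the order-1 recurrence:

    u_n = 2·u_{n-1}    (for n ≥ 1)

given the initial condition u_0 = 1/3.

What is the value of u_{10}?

1024/3

u_1 = 2·1/3 = 2/3
u_2 = 2·2/3 = 4/3
u_3 = 2·4/3 = 8/3
u_4 = 2·8/3 = 16/3
u_5 = 2·16/3 = 32/3
u_6 = 2·32/3 = 64/3
u_7 = 2·64/3 = 128/3
u_8 = 2·128/3 = 256/3
u_9 = 2·256/3 = 512/3
u_10 = 2·512/3 = 1024/3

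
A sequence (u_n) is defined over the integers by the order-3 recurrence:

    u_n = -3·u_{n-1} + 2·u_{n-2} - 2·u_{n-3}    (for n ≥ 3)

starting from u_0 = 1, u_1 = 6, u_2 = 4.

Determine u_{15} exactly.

u_3 = -3·4 + 2·6 + -2·1 = -2
u_4 = -3·-2 + 2·4 + -2·6 = 2
u_5 = -3·2 + 2·-2 + -2·4 = -18
u_6 = -3·-18 + 2·2 + -2·-2 = 62
u_7 = -3·62 + 2·-18 + -2·2 = -226
u_8 = -3·-226 + 2·62 + -2·-18 = 838
u_9 = -3·838 + 2·-226 + -2·62 = -3090
u_10 = -3·-3090 + 2·838 + -2·-226 = 11398
u_11 = -3·11398 + 2·-3090 + -2·838 = -42050
u_12 = -3·-42050 + 2·11398 + -2·-3090 = 155126
u_13 = -3·155126 + 2·-42050 + -2·11398 = -572274
u_14 = -3·-572274 + 2·155126 + -2·-42050 = 2111174
u_15 = -3·2111174 + 2·-572274 + -2·155126 = -7788322

-7788322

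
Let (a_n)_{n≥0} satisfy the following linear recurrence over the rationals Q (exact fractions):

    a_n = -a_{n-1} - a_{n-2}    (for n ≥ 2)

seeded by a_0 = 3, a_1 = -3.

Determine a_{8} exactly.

a_2 = -1·-3 + -1·3 = 0
a_3 = -1·0 + -1·-3 = 3
a_4 = -1·3 + -1·0 = -3
(a_3, a_4) = (3, -3) = (a_0, a_1), so the sequence has period 3.
8 ≡ 2 (mod 3), hence a_8 = a_2 = 0.

0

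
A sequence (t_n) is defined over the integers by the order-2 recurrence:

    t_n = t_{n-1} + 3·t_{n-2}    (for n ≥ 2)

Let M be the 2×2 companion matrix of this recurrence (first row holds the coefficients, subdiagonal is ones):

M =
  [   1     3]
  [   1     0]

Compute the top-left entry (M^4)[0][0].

(M^4)[0][0] is the top entry after applying M 4 times to the unit state (1, 0). Equivalently it is h_{5} for the auxiliary sequence (h_n) obeying the same recurrence with h_1 = 1 and h_i = 0 for 0 ≤ i < 1:
h_2 = 1·1 + 3·0 = 1
h_3 = 1·1 + 3·1 = 4
h_4 = 1·4 + 3·1 = 7
h_5 = 1·7 + 3·4 = 19

19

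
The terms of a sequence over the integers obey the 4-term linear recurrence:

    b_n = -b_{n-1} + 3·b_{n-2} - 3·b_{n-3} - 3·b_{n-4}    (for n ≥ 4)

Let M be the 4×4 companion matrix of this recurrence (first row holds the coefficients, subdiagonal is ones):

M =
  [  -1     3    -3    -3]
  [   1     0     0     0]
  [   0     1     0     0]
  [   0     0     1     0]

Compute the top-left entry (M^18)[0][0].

(M^18)[0][0] is the top entry after applying M 18 times to the unit state (1, 0, 0, 0). Equivalently it is h_{21} for the auxiliary sequence (h_n) obeying the same recurrence with h_3 = 1 and h_i = 0 for 0 ≤ i < 3:
h_4 = -1·1 + 3·0 + -3·0 + -3·0 = -1
h_5 = -1·-1 + 3·1 + -3·0 + -3·0 = 4
h_6 = -1·4 + 3·-1 + -3·1 + -3·0 = -10
h_7 = -1·-10 + 3·4 + -3·-1 + -3·1 = 22
h_8 = -1·22 + 3·-10 + -3·4 + -3·-1 = -61
h_9 = -1·-61 + 3·22 + -3·-10 + -3·4 = 145
h_10 = -1·145 + 3·-61 + -3·22 + -3·-10 = -364
h_11 = -1·-364 + 3·145 + -3·-61 + -3·22 = 916
h_12 = -1·916 + 3·-364 + -3·145 + -3·-61 = -2260
h_13 = -1·-2260 + 3·916 + -3·-364 + -3·145 = 5665
h_14 = -1·5665 + 3·-2260 + -3·916 + -3·-364 = -14101
h_15 = -1·-14101 + 3·5665 + -3·-2260 + -3·916 = 35128
h_16 = -1·35128 + 3·-14101 + -3·5665 + -3·-2260 = -87646
h_17 = -1·-87646 + 3·35128 + -3·-14101 + -3·5665 = 218338
h_18 = -1·218338 + 3·-87646 + -3·35128 + -3·-14101 = -544357
h_19 = -1·-544357 + 3·218338 + -3·-87646 + -3·35128 = 1356925
h_20 = -1·1356925 + 3·-544357 + -3·218338 + -3·-87646 = -3382072
h_21 = -1·-3382072 + 3·1356925 + -3·-544357 + -3·218338 = 8430904

8430904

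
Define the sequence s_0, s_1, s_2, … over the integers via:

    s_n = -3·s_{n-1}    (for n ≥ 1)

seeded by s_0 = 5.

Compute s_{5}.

-1215

s_1 = -3·5 = -15
s_2 = -3·-15 = 45
s_3 = -3·45 = -135
s_4 = -3·-135 = 405
s_5 = -3·405 = -1215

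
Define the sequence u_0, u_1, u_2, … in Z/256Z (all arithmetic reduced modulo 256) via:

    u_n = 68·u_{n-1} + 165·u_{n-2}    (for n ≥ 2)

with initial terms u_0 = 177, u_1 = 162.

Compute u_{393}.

82

u_2 = 68·162 + 165·177 = 29
u_3 = 68·29 + 165·162 = 30
u_4 = 68·30 + 165·29 = 169
u_5 = 68·169 + 165·30 = 58
u_6 = 68·58 + 165·169 = 85
u_7 = 68·85 + 165·58 = 246
u_8 = 68·246 + 165·85 = 33
u_9 = 68·33 + 165·246 = 82
u_10 = 68·82 + 165·33 = 13
u_11 = 68·13 + 165·82 = 78
u_12 = 68·78 + 165·13 = 25
u_13 = 68·25 + 165·78 = 234
u_14 = 68·234 + 165·25 = 69
u_15 = 68·69 + 165·234 = 38
u_16 = 68·38 + 165·69 = 145
u_17 = 68·145 + 165·38 = 2
u_18 = 68·2 + 165·145 = 253
u_19 = 68·253 + 165·2 = 126
u_20 = 68·126 + 165·253 = 137
u_21 = 68·137 + 165·126 = 154
u_22 = 68·154 + 165·137 = 53
u_23 = 68·53 + 165·154 = 86
u_24 = 68·86 + 165·53 = 1
u_25 = 68·1 + 165·86 = 178
u_26 = 68·178 + 165·1 = 237
u_27 = 68·237 + 165·178 = 174
u_28 = 68·174 + 165·237 = 249
u_29 = 68·249 + 165·174 = 74
u_30 = 68·74 + 165·249 = 37
u_31 = 68·37 + 165·74 = 134
u_32 = 68·134 + 165·37 = 113
u_33 = 68·113 + 165·134 = 98
u_34 = 68·98 + 165·113 = 221
u_35 = 68·221 + 165·98 = 222
u_36 = 68·222 + 165·221 = 105
u_37 = 68·105 + 165·222 = 250
u_38 = 68·250 + 165·105 = 21
u_39 = 68·21 + 165·250 = 182
u_40 = 68·182 + 165·21 = 225
u_41 = 68·225 + 165·182 = 18
u_42 = 68·18 + 165·225 = 205
u_43 = 68·205 + 165·18 = 14
u_44 = 68·14 + 165·205 = 217
u_45 = 68·217 + 165·14 = 170
u_46 = 68·170 + 165·217 = 5
u_47 = 68·5 + 165·170 = 230
u_48 = 68·230 + 165·5 = 81
u_49 = 68·81 + 165·230 = 194
u_50 = 68·194 + 165·81 = 189
u_51 = 68·189 + 165·194 = 62
u_52 = 68·62 + 165·189 = 73
u_53 = 68·73 + 165·62 = 90
u_54 = 68·90 + 165·73 = 245
u_55 = 68·245 + 165·90 = 22
u_56 = 68·22 + 165·245 = 193
u_57 = 68·193 + 165·22 = 114
u_58 = 68·114 + 165·193 = 173
u_59 = 68·173 + 165·114 = 110
u_60 = 68·110 + 165·173 = 185
u_61 = 68·185 + 165·110 = 10
u_62 = 68·10 + 165·185 = 229
u_63 = 68·229 + 165·10 = 70
u_64 = 68·70 + 165·229 = 49
u_65 = 68·49 + 165·70 = 34
u_66 = 68·34 + 165·49 = 157
u_67 = 68·157 + 165·34 = 158
u_68 = 68·158 + 165·157 = 41
u_69 = 68·41 + 165·158 = 186
u_70 = 68·186 + 165·41 = 213
u_71 = 68·213 + 165·186 = 118
u_72 = 68·118 + 165·213 = 161
u_73 = 68·161 + 165·118 = 210
u_74 = 68·210 + 165·161 = 141
u_75 = 68·141 + 165·210 = 206
u_76 = 68·206 + 165·141 = 153
u_77 = 68·153 + 165·206 = 106
u_78 = 68·106 + 165·153 = 197
u_79 = 68·197 + 165·106 = 166
u_80 = 68·166 + 165·197 = 17
u_81 = 68·17 + 165·166 = 130
u_82 = 68·130 + 165·17 = 125
u_83 = 68·125 + 165·130 = 254
u_84 = 68·254 + 165·125 = 9
u_85 = 68·9 + 165·254 = 26
u_86 = 68·26 + 165·9 = 181
u_87 = 68·181 + 165·26 = 214
u_88 = 68·214 + 165·181 = 129
u_89 = 68·129 + 165·214 = 50
u_90 = 68·50 + 165·129 = 109
u_91 = 68·109 + 165·50 = 46
u_92 = 68·46 + 165·109 = 121
u_93 = 68·121 + 165·46 = 202
u_94 = 68·202 + 165·121 = 165
u_95 = 68·165 + 165·202 = 6
u_96 = 68·6 + 165·165 = 241
u_97 = 68·241 + 165·6 = 226
u_98 = 68·226 + 165·241 = 93
u_99 = 68·93 + 165·226 = 94
u_100 = 68·94 + 165·93 = 233
u_101 = 68·233 + 165·94 = 122
u_102 = 68·122 + 165·233 = 149
u_103 = 68·149 + 165·122 = 54
u_104 = 68·54 + 165·149 = 97
u_105 = 68·97 + 165·54 = 146
u_106 = 68·146 + 165·97 = 77
u_107 = 68·77 + 165·146 = 142
u_108 = 68·142 + 165·77 = 89
u_109 = 68·89 + 165·142 = 42
u_110 = 68·42 + 165·89 = 133
u_111 = 68·133 + 165·42 = 102
u_112 = 68·102 + 165·133 = 209
u_113 = 68·209 + 165·102 = 66
u_114 = 68·66 + 165·209 = 61
u_115 = 68·61 + 165·66 = 190
u_116 = 68·190 + 165·61 = 201
u_117 = 68·201 + 165·190 = 218
u_118 = 68·218 + 165·201 = 117
u_119 = 68·117 + 165·218 = 150
u_120 = 68·150 + 165·117 = 65
u_121 = 68·65 + 165·150 = 242
u_122 = 68·242 + 165·65 = 45
u_123 = 68·45 + 165·242 = 238
u_124 = 68·238 + 165·45 = 57
u_125 = 68·57 + 165·238 = 138
u_126 = 68·138 + 165·57 = 101
u_127 = 68·101 + 165·138 = 198
u_128 = 68·198 + 165·101 = 177
u_129 = 68·177 + 165·198 = 162
(u_128, u_129) = (177, 162) = (u_0, u_1), so the sequence has period 128.
393 ≡ 9 (mod 128), hence u_393 = u_9 = 82.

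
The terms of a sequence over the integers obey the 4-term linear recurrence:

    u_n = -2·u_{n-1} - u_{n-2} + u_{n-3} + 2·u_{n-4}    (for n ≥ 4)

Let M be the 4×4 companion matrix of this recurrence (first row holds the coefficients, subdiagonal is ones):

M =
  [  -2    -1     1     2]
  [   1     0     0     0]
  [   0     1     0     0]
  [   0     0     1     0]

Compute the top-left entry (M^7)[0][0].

-15

(M^7)[0][0] is the top entry after applying M 7 times to the unit state (1, 0, 0, 0). Equivalently it is h_{10} for the auxiliary sequence (h_n) obeying the same recurrence with h_3 = 1 and h_i = 0 for 0 ≤ i < 3:
h_4 = -2·1 + -1·0 + 1·0 + 2·0 = -2
h_5 = -2·-2 + -1·1 + 1·0 + 2·0 = 3
h_6 = -2·3 + -1·-2 + 1·1 + 2·0 = -3
h_7 = -2·-3 + -1·3 + 1·-2 + 2·1 = 3
h_8 = -2·3 + -1·-3 + 1·3 + 2·-2 = -4
h_9 = -2·-4 + -1·3 + 1·-3 + 2·3 = 8
h_10 = -2·8 + -1·-4 + 1·3 + 2·-3 = -15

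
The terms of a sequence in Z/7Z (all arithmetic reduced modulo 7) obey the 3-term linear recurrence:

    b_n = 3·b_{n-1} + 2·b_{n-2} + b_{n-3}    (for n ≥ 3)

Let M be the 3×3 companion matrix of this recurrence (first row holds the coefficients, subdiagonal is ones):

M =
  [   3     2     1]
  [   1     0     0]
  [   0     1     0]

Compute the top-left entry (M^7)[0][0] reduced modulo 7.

5

(M^7)[0][0] is the top entry after applying M 7 times to the unit state (1, 0, 0). Equivalently it is h_{9} for the auxiliary sequence (h_n) obeying the same recurrence with h_2 = 1 and h_i = 0 for 0 ≤ i < 2:
h_3 = 3·1 + 2·0 + 1·0 = 3
h_4 = 3·3 + 2·1 + 1·0 = 4
h_5 = 3·4 + 2·3 + 1·1 = 5
h_6 = 3·5 + 2·4 + 1·3 = 5
h_7 = 3·5 + 2·5 + 1·4 = 1
h_8 = 3·1 + 2·5 + 1·5 = 4
h_9 = 3·4 + 2·1 + 1·5 = 5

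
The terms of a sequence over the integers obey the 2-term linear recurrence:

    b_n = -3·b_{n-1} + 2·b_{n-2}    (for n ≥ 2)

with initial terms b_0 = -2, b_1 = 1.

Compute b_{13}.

b_2 = -3·1 + 2·-2 = -7
b_3 = -3·-7 + 2·1 = 23
b_4 = -3·23 + 2·-7 = -83
b_5 = -3·-83 + 2·23 = 295
b_6 = -3·295 + 2·-83 = -1051
b_7 = -3·-1051 + 2·295 = 3743
b_8 = -3·3743 + 2·-1051 = -13331
b_9 = -3·-13331 + 2·3743 = 47479
b_10 = -3·47479 + 2·-13331 = -169099
b_11 = -3·-169099 + 2·47479 = 602255
b_12 = -3·602255 + 2·-169099 = -2144963
b_13 = -3·-2144963 + 2·602255 = 7639399

7639399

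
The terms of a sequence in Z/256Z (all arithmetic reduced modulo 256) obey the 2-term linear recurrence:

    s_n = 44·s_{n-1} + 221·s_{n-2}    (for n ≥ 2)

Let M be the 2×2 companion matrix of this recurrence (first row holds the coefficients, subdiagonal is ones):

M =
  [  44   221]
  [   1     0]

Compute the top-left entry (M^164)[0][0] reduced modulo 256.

(M^164)[0][0] is the top entry after applying M 164 times to the unit state (1, 0). Equivalently it is h_{165} for the auxiliary sequence (h_n) obeying the same recurrence with h_1 = 1 and h_i = 0 for 0 ≤ i < 1:
h_2 = 44·1 + 221·0 = 44
h_3 = 44·44 + 221·1 = 109
h_4 = 44·109 + 221·44 = 184
h_5 = 44·184 + 221·109 = 185
h_6 = 44·185 + 221·184 = 164
h_7 = 44·164 + 221·185 = 229
Continuing the recurrence:
  h_8 = 240;  h_9 = 241;  h_10 = 156;  h_11 = 221;  h_12 = 168;  h_13 = 169
  h_14 = 20;  h_15 = 85;  h_16 = 224;  h_17 = 225;  h_18 = 12;  h_19 = 77
  h_20 = 152;  h_21 = 153;  h_22 = 132;  h_23 = 197;  h_24 = 208;  h_25 = 209
  h_26 = 124;  h_27 = 189;  h_28 = 136;  h_29 = 137;  h_30 = 244;  h_31 = 53
  h_32 = 192;  h_33 = 193;  h_34 = 236;  h_35 = 45;  h_36 = 120;  h_37 = 121
  h_38 = 100;  h_39 = 165;  h_40 = 176;  h_41 = 177;  h_42 = 92;  h_43 = 157
  h_44 = 104;  h_45 = 105;  h_46 = 212;  h_47 = 21;  h_48 = 160;  h_49 = 161
  h_50 = 204;  h_51 = 13;  h_52 = 88;  h_53 = 89;  h_54 = 68;  h_55 = 133
  h_56 = 144;  h_57 = 145;  h_58 = 60;  h_59 = 125;  h_60 = 72;  h_61 = 73
  h_62 = 180;  h_63 = 245;  h_64 = 128;  h_65 = 129;  h_66 = 172;  h_67 = 237
  h_68 = 56;  h_69 = 57;  h_70 = 36;  h_71 = 101;  h_72 = 112;  h_73 = 113
  h_74 = 28;  h_75 = 93;  h_76 = 40;  h_77 = 41;  h_78 = 148;  h_79 = 213
  h_80 = 96;  h_81 = 97;  h_82 = 140;  h_83 = 205;  h_84 = 24;  h_85 = 25
  h_86 = 4;  h_87 = 69;  h_88 = 80;  h_89 = 81;  h_90 = 252;  h_91 = 61
  h_92 = 8;  h_93 = 9;  h_94 = 116;  h_95 = 181;  h_96 = 64;  h_97 = 65
  h_98 = 108;  h_99 = 173;  h_100 = 248;  h_101 = 249;  h_102 = 228;  h_103 = 37
  h_104 = 48;  h_105 = 49;  h_106 = 220;  h_107 = 29;  h_108 = 232;  h_109 = 233
  h_110 = 84;  h_111 = 149;  h_112 = 32;  h_113 = 33;  h_114 = 76;  h_115 = 141
  h_116 = 216;  h_117 = 217;  h_118 = 196;  h_119 = 5;  h_120 = 16;  h_121 = 17
  h_122 = 188;  h_123 = 253;  h_124 = 200;  h_125 = 201;  h_126 = 52;  h_127 = 117
  h_128 = 0;  h_129 = 1;  h_130 = 44;  h_131 = 109;  h_132 = 184;  h_133 = 185
  h_134 = 164;  h_135 = 229;  h_136 = 240;  h_137 = 241;  h_138 = 156;  h_139 = 221
  h_140 = 168;  h_141 = 169;  h_142 = 20;  h_143 = 85;  h_144 = 224;  h_145 = 225
  h_146 = 12;  h_147 = 77;  h_148 = 152;  h_149 = 153;  h_150 = 132;  h_151 = 197
  h_152 = 208;  h_153 = 209;  h_154 = 124;  h_155 = 189;  h_156 = 136;  h_157 = 137
  h_158 = 244;  h_159 = 53;  h_160 = 192;  h_161 = 193;  h_162 = 236;  h_163 = 45
h_164 = 44·45 + 221·236 = 120
h_165 = 44·120 + 221·45 = 121

121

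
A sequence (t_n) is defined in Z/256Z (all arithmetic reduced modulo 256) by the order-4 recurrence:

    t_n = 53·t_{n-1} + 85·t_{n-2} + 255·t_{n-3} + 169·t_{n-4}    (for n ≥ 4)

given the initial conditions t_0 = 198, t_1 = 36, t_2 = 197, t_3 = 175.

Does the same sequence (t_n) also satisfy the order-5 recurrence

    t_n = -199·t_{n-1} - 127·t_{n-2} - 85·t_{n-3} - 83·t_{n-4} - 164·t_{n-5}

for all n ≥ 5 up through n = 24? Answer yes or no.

Terms t_0..t_24: 198, 36, 197, 175, 54, 72, 52, 253, 3, 244, 218, 40, 177, 39, 154, 140, 208, 177, 211, 16, 254, 236, 109, 127, 62
n=5: candidate gives 72, actual t_5 = 72 ✓
n=6: candidate gives 52, actual t_6 = 52 ✓
n=7: candidate gives 253, actual t_7 = 253 ✓
n=8: candidate gives 3, actual t_8 = 3 ✓
n=9: candidate gives 244, actual t_9 = 244 ✓
n=10: candidate gives 218, actual t_10 = 218 ✓
n=11: candidate gives 40, actual t_11 = 40 ✓
n=12: candidate gives 177, actual t_12 = 177 ✓
n=13: candidate gives 39, actual t_13 = 39 ✓
n=14: candidate gives 154, actual t_14 = 154 ✓
n=15: candidate gives 140, actual t_15 = 140 ✓
n=16: candidate gives 208, actual t_16 = 208 ✓
n=17: candidate gives 177, actual t_17 = 177 ✓
n=18: candidate gives 211, actual t_18 = 211 ✓
n=19: candidate gives 16, actual t_19 = 16 ✓
n=20: candidate gives 254, actual t_20 = 254 ✓
n=21: candidate gives 236, actual t_21 = 236 ✓
n=22: candidate gives 109, actual t_22 = 109 ✓
n=23: candidate gives 127, actual t_23 = 127 ✓
n=24: candidate gives 62, actual t_24 = 62 ✓

yes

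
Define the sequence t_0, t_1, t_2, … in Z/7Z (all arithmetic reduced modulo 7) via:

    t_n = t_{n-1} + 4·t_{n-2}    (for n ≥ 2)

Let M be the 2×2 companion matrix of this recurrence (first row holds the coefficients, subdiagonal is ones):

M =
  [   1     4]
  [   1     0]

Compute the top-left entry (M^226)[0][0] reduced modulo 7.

(M^226)[0][0] is the top entry after applying M 226 times to the unit state (1, 0). Equivalently it is h_{227} for the auxiliary sequence (h_n) obeying the same recurrence with h_1 = 1 and h_i = 0 for 0 ≤ i < 1:
h_2 = 1·1 + 4·0 = 1
h_3 = 1·1 + 4·1 = 5
h_4 = 1·5 + 4·1 = 2
h_5 = 1·2 + 4·5 = 1
h_6 = 1·1 + 4·2 = 2
h_7 = 1·2 + 4·1 = 6
h_8 = 1·6 + 4·2 = 0
h_9 = 1·0 + 4·6 = 3
h_10 = 1·3 + 4·0 = 3
h_11 = 1·3 + 4·3 = 1
h_12 = 1·1 + 4·3 = 6
h_13 = 1·6 + 4·1 = 3
h_14 = 1·3 + 4·6 = 6
h_15 = 1·6 + 4·3 = 4
h_16 = 1·4 + 4·6 = 0
h_17 = 1·0 + 4·4 = 2
h_18 = 1·2 + 4·0 = 2
h_19 = 1·2 + 4·2 = 3
h_20 = 1·3 + 4·2 = 4
h_21 = 1·4 + 4·3 = 2
h_22 = 1·2 + 4·4 = 4
h_23 = 1·4 + 4·2 = 5
h_24 = 1·5 + 4·4 = 0
h_25 = 1·0 + 4·5 = 6
h_26 = 1·6 + 4·0 = 6
h_27 = 1·6 + 4·6 = 2
h_28 = 1·2 + 4·6 = 5
h_29 = 1·5 + 4·2 = 6
h_30 = 1·6 + 4·5 = 5
h_31 = 1·5 + 4·6 = 1
h_32 = 1·1 + 4·5 = 0
h_33 = 1·0 + 4·1 = 4
h_34 = 1·4 + 4·0 = 4
h_35 = 1·4 + 4·4 = 6
h_36 = 1·6 + 4·4 = 1
h_37 = 1·1 + 4·6 = 4
h_38 = 1·4 + 4·1 = 1
h_39 = 1·1 + 4·4 = 3
h_40 = 1·3 + 4·1 = 0
h_41 = 1·0 + 4·3 = 5
h_42 = 1·5 + 4·0 = 5
h_43 = 1·5 + 4·5 = 4
h_44 = 1·4 + 4·5 = 3
h_45 = 1·3 + 4·4 = 5
h_46 = 1·5 + 4·3 = 3
h_47 = 1·3 + 4·5 = 2
h_48 = 1·2 + 4·3 = 0
h_49 = 1·0 + 4·2 = 1
(h_48, h_49) = (0, 1) = (h_0, h_1), so the sequence has period 48.
227 ≡ 35 (mod 48), hence h_227 = h_35 = 6.

6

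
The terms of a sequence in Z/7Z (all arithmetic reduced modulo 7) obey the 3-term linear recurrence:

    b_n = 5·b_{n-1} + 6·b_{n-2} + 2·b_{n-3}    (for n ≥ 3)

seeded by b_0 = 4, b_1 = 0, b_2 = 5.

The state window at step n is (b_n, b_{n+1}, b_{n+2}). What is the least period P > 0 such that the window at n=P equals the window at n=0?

n=0: window = (4, 0, 5)
n=1: window = (0, 5, 5)
n=2: window = (5, 5, 6)
n=3: window = (5, 6, 0)
n=4: window = (6, 0, 4)
n=5: window = (0, 4, 4)
n=6: window = (4, 4, 2)
n=7: window = (4, 2, 0)
n=8: window = (2, 0, 6)
n=9: window = (0, 6, 6)
n=10: window = (6, 6, 3)
n=11: window = (6, 3, 0)
n=12: window = (3, 0, 2)
n=13: window = (0, 2, 2)
n=14: window = (2, 2, 1)
n=15: window = (2, 1, 0)
n=16: window = (1, 0, 3)
n=17: window = (0, 3, 3)
n=18: window = (3, 3, 5)
n=19: window = (3, 5, 0)
n=20: window = (5, 0, 1)
n=21: window = (0, 1, 1)
n=22: window = (1, 1, 4)
n=23: window = (1, 4, 0)
n=24: window = (4, 0, 5)
window at n=24 equals window at n=0 → period = 24

24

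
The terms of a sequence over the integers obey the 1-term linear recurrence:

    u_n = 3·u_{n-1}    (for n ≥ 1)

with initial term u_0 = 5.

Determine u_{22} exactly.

u_1 = 3·5 = 15
u_2 = 3·15 = 45
u_3 = 3·45 = 135
u_4 = 3·135 = 405
u_5 = 3·405 = 1215
u_6 = 3·1215 = 3645
u_7 = 3·3645 = 10935
u_8 = 3·10935 = 32805
u_9 = 3·32805 = 98415
u_10 = 3·98415 = 295245
u_11 = 3·295245 = 885735
u_12 = 3·885735 = 2657205
u_13 = 3·2657205 = 7971615
u_14 = 3·7971615 = 23914845
u_15 = 3·23914845 = 71744535
u_16 = 3·71744535 = 215233605
u_17 = 3·215233605 = 645700815
u_18 = 3·645700815 = 1937102445
u_19 = 3·1937102445 = 5811307335
u_20 = 3·5811307335 = 17433922005
u_21 = 3·17433922005 = 52301766015
u_22 = 3·52301766015 = 156905298045

156905298045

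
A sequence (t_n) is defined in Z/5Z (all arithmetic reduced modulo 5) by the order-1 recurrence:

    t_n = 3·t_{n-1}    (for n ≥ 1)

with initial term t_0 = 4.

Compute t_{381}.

2

t_1 = 3·4 = 2
t_2 = 3·2 = 1
t_3 = 3·1 = 3
t_4 = 3·3 = 4
(t_4) = (4) = (t_0), so the sequence has period 4.
381 ≡ 1 (mod 4), hence t_381 = t_1 = 2.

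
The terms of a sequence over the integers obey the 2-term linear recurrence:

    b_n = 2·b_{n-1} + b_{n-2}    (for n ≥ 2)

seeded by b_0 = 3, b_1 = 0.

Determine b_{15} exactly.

b_2 = 2·0 + 1·3 = 3
b_3 = 2·3 + 1·0 = 6
b_4 = 2·6 + 1·3 = 15
b_5 = 2·15 + 1·6 = 36
b_6 = 2·36 + 1·15 = 87
b_7 = 2·87 + 1·36 = 210
b_8 = 2·210 + 1·87 = 507
b_9 = 2·507 + 1·210 = 1224
b_10 = 2·1224 + 1·507 = 2955
b_11 = 2·2955 + 1·1224 = 7134
b_12 = 2·7134 + 1·2955 = 17223
b_13 = 2·17223 + 1·7134 = 41580
b_14 = 2·41580 + 1·17223 = 100383
b_15 = 2·100383 + 1·41580 = 242346

242346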